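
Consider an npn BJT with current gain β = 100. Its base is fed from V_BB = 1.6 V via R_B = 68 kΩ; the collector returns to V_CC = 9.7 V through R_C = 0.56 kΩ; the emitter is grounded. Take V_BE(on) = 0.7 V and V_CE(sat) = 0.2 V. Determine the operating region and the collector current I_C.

Assume active. Base-emitter loop: I_B = (V_BB − V_BE)/R_B = (1.6 − 0.7)/68 = 0.0132 mA.
I_C = β·I_B = 100×0.0132 = 1.32 mA.
V_CE = V_CC − I_C·R_C = 9.7 − 1.32×0.56 = 8.96 V > V_CE(sat), so the active-region assumption holds.

active; I_C ≈ 1.3 mA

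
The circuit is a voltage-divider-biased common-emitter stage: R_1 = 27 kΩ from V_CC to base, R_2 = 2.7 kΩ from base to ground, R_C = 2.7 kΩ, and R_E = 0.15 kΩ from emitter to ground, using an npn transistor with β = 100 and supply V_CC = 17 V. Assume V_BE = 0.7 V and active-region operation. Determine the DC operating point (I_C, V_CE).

Thevenize the base divider: V_Th = V_CC·R_2/(R_1+R_2) = 17×2.7/29.7 = 1.55 V, R_Th = R_1‖R_2 = 2.45 kΩ.
Base-emitter loop: V_Th = I_B·R_Th + V_BE + (β+1)I_B·R_E, so I_B = (1.55 − 0.7) / (2.45 + 101×0.15) = 0.048 mA.
I_C = β·I_B = 100×0.048 = 4.8 mA, and I_E = (β+1)I_B = 4.85 mA.
V_CE = V_CC − I_C·R_C − I_E·R_E = 17 − 4.8×2.7 − 4.85×0.15 = 3.31 V.
V_CE = 3.31 V > 0.2 V confirms active-region operation.

I_C ≈ 4.8 mA, V_CE ≈ 3.3 V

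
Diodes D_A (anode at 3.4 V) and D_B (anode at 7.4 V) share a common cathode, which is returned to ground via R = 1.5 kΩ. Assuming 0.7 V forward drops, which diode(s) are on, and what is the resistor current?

Assume both conduct. Then node N would need to be at both 3.4−0.7 = 2.7 V and 7.4−0.7 = 6.7 V, which is impossible.
Assume only D_B conducts: V_N = 7.4 − 0.7 = 6.7 V, so I_R = 6.7/1.5 = 4.47 mA.
Check D_A: its anode-to-cathode voltage is 3.4 − 6.7 = -3.3 V < 0.7 V, so it is off. The assumption is consistent.

Only D_B conducts; I_R ≈ 4.5 mA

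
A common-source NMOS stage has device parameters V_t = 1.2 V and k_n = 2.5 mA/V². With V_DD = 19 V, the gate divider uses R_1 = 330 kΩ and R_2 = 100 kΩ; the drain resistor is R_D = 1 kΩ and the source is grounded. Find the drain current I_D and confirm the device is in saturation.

I_D ≈ 13 mA

V_G = V_DD·R_2/(R_1+R_2) = 19×100/430 = 4.42 V. With the source grounded, V_GS = V_G = 4.42 V.
Assume saturation: I_D = (k_n/2)(V_GS − V_t)² = (2.5/2)×(4.42 − 1.2)² = 1.25×3.22² = 12.9 mA.
V_DS = V_DD − I_D·R_D = 19 − 12.9×1 = 6.05 V.
Saturation requires V_DS ≥ V_GS − V_t = 3.22 V; 6.05 ≥ 3.22 ✓.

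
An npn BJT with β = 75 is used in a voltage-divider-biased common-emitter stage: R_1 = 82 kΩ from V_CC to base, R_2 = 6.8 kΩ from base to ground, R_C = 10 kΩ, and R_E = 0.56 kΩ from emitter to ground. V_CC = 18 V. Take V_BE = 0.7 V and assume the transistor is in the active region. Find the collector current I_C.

I_C ≈ 1 mA

Thevenize the base divider: V_Th = V_CC·R_2/(R_1+R_2) = 18×6.8/88.8 = 1.38 V, R_Th = R_1‖R_2 = 6.28 kΩ.
Base-emitter loop: V_Th = I_B·R_Th + V_BE + (β+1)I_B·R_E, so I_B = (1.38 − 0.7) / (6.28 + 76×0.56) = 0.0139 mA.
I_C = β·I_B = 75×0.0139 = 1.04 mA, and I_E = (β+1)I_B = 1.06 mA.
V_CE = V_CC − I_C·R_C − I_E·R_E = 18 − 1.04×10 − 1.06×0.56 = 6.99 V.
V_CE = 6.99 V > 0.2 V confirms active-region operation.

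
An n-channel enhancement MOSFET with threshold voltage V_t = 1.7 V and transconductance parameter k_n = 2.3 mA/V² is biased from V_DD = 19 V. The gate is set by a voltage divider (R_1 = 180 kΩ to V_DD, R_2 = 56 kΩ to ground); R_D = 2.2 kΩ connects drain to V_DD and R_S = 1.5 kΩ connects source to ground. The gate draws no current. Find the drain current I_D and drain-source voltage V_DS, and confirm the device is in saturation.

I_D ≈ 1.2 mA, V_DS ≈ 15 V

V_G = V_DD·R_2/(R_1+R_2) = 19×56/236 = 4.51 V.
Assume saturation: I_D = (k_n/2)(V_GS − V_t)² with V_GS = V_G − I_D·R_S = 4.51 − 1.5·I_D.
Substituting gives 2.59·I_D² − 10.7·I_D + 9.07 = 0, with roots I_D = 1.19 or 2.94 mA.
The root I_D = 2.94 mA gives V_GS = 0.102 V ≤ V_t, so take I_D = 1.19 mA.
Then V_GS = 2.72 V and V_DS = V_DD − I_D(R_D+R_S) = 19 − 1.19×3.7 = 14.6 V.
Saturation requires V_DS ≥ V_GS − V_t = 1.02 V; 14.6 ≥ 1.02 ✓.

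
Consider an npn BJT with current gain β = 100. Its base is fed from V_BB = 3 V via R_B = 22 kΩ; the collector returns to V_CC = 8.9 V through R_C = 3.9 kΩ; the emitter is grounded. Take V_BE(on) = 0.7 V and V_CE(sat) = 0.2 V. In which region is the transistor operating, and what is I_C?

saturation; I_C ≈ 2.2 mA

Assume active: I_B = (3 − 0.7)/22 = 0.105 mA, giving I_C = β·I_B = 10.5 mA.
But then V_CE = 8.9 − 10.5×3.9 = -31.9 V < V_CE(sat) = 0.2 V — impossible in the active region.
So the transistor is saturated. With V_CE = 0.2 V, I_C = (V_CC − 0.2)/R_C = 8.7/3.9 = 2.23 mA.
Check: β·I_B = 10.5 mA > I_C = 2.23 mA, confirming saturation.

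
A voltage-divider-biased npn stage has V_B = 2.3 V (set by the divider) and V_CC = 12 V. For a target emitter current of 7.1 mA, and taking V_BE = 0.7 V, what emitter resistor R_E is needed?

R_E ≈ 0.23 kΩ

V_E = V_B − V_BE = 2.3 − 0.7 = 1.6 V.
R_E = V_E / I_E = 1.6 / 7.1 = 0.225 kΩ.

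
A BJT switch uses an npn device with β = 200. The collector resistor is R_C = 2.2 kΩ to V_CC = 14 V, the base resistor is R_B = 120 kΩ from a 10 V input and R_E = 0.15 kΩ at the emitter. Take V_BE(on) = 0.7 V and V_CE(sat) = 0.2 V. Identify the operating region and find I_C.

saturation; I_C ≈ 5.9 mA

Assume active: I_B = (10 − 0.7)/(120 + 201×0.15) = 0.0619 mA, I_C = β·I_B = 12.4 mA.
Then V_CE = 14 − 12.4×2.2 − 12.4×0.15 = -15.1 V < 0.2 V — the active assumption fails.
Re-solve with V_CE = 0.2 V. KCL at the emitter: V_E/R_E = (V_BB−0.7−V_E)/R_B + (V_CC−0.2−V_E)/R_C, giving V_E = 0.891 V.
I_C = (V_CC − 0.2 − V_E)/R_C = (13.8 − 0.891)/2.2 = 5.87 mA.
Check: I_B = (9.3 − 0.891)/120 = 0.0701 mA, and β·I_B = 14 mA > I_C, confirming saturation.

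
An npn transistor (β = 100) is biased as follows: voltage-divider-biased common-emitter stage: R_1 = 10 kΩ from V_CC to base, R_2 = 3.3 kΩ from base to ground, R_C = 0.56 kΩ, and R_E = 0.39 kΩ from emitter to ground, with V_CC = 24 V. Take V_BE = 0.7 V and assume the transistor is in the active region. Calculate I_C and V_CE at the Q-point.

I_C ≈ 13 mA, V_CE ≈ 12 V

Thevenize the base divider: V_Th = V_CC·R_2/(R_1+R_2) = 24×3.3/13.3 = 5.95 V, R_Th = R_1‖R_2 = 2.48 kΩ.
Base-emitter loop: V_Th = I_B·R_Th + V_BE + (β+1)I_B·R_E, so I_B = (5.95 − 0.7) / (2.48 + 101×0.39) = 0.126 mA.
I_C = β·I_B = 100×0.126 = 12.6 mA, and I_E = (β+1)I_B = 12.7 mA.
V_CE = V_CC − I_C·R_C − I_E·R_E = 24 − 12.6×0.56 − 12.7×0.39 = 12 V.
V_CE = 12 V > 0.2 V confirms active-region operation.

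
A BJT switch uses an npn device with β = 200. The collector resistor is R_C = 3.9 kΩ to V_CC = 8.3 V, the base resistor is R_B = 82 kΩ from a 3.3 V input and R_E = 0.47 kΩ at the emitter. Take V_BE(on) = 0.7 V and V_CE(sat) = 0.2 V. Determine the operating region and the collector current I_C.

Assume active: I_B = (3.3 − 0.7)/(82 + 201×0.47) = 0.0147 mA, I_C = β·I_B = 2.95 mA.
Then V_CE = 8.3 − 2.95×3.9 − 2.96×0.47 = -4.58 V < 0.2 V — the active assumption fails.
Re-solve with V_CE = 0.2 V. KCL at the emitter: V_E/R_E = (V_BB−0.7−V_E)/R_B + (V_CC−0.2−V_E)/R_C, giving V_E = 0.88 V.
I_C = (V_CC − 0.2 − V_E)/R_C = (8.1 − 0.88)/3.9 = 1.85 mA.
Check: I_B = (2.6 − 0.88)/82 = 0.021 mA, and β·I_B = 4.2 mA > I_C, confirming saturation.

saturation; I_C ≈ 1.9 mA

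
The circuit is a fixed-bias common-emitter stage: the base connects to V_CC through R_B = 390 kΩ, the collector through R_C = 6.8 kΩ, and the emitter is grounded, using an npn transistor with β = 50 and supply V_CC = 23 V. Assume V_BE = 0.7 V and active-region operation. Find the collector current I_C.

I_C ≈ 2.9 mA

Base loop: V_CC = I_B·R_B + V_BE, so I_B = (23 − 0.7)/390 kΩ = 0.0572 mA.
In the active region I_C = β·I_B = 50 × 0.0572 = 2.86 mA.
Collector loop: V_CE = V_CC − I_C·R_C = 23 − 2.86×6.8 = 3.56 V.
Since V_CE = 3.56 V > V_CE(sat) ≈ 0.2 V, the transistor is in the active region as assumed.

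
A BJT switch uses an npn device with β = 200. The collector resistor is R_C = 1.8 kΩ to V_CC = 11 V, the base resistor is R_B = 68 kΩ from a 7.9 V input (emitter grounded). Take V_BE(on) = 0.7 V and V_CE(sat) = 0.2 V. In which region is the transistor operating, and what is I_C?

saturation; I_C ≈ 6 mA

Assume active: I_B = (7.9 − 0.7)/68 = 0.106 mA, giving I_C = β·I_B = 21.2 mA.
But then V_CE = 11 − 21.2×1.8 = -27.1 V < V_CE(sat) = 0.2 V — impossible in the active region.
So the transistor is saturated. With V_CE = 0.2 V, I_C = (V_CC − 0.2)/R_C = 10.8/1.8 = 6 mA.
Check: β·I_B = 21.2 mA > I_C = 6 mA, confirming saturation.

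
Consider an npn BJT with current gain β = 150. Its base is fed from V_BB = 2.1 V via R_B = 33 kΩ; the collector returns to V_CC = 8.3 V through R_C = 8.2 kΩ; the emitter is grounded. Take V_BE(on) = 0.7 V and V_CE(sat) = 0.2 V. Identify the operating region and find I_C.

Assume active: I_B = (2.1 − 0.7)/33 = 0.0424 mA, giving I_C = β·I_B = 6.36 mA.
But then V_CE = 8.3 − 6.36×8.2 = -43.9 V < V_CE(sat) = 0.2 V — impossible in the active region.
So the transistor is saturated. With V_CE = 0.2 V, I_C = (V_CC − 0.2)/R_C = 8.1/8.2 = 0.988 mA.
Check: β·I_B = 6.36 mA > I_C = 0.988 mA, confirming saturation.

saturation; I_C ≈ 0.99 mA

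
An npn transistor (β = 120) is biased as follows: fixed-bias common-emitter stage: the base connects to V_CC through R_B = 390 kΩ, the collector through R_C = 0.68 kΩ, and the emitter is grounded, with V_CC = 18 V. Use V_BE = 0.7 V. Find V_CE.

V_CE ≈ 14 V

Base loop: V_CC = I_B·R_B + V_BE, so I_B = (18 − 0.7)/390 kΩ = 0.0444 mA.
In the active region I_C = β·I_B = 120 × 0.0444 = 5.32 mA.
Collector loop: V_CE = V_CC − I_C·R_C = 18 − 5.32×0.68 = 14.4 V.
Since V_CE = 14.4 V > V_CE(sat) ≈ 0.2 V, the transistor is in the active region as assumed.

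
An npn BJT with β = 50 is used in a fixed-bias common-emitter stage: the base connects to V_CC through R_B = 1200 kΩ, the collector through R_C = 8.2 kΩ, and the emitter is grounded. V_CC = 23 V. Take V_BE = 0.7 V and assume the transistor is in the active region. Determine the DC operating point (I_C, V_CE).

Base loop: V_CC = I_B·R_B + V_BE, so I_B = (23 − 0.7)/1200 kΩ = 0.0186 mA.
In the active region I_C = β·I_B = 50 × 0.0186 = 0.929 mA.
Collector loop: V_CE = V_CC − I_C·R_C = 23 − 0.929×8.2 = 15.4 V.
Since V_CE = 15.4 V > V_CE(sat) ≈ 0.2 V, the transistor is in the active region as assumed.

I_C ≈ 0.93 mA, V_CE ≈ 15 V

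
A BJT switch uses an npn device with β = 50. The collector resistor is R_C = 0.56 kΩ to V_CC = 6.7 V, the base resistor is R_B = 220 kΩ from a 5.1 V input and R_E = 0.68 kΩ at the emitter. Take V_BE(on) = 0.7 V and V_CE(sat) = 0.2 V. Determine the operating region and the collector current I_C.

Assume active. Base-emitter loop: I_B = (V_BB − V_BE)/(R_B + (β+1)R_E) = (5.1 − 0.7)/(220 + 51×0.68) = 0.0173 mA.
I_C = β·I_B = 50×0.0173 = 0.864 mA.
V_CE = V_CC − I_C·R_C − I_E·R_E = 6.7 − 0.864×0.56 − 0.881×0.68 = 5.62 V > V_CE(sat), so the active-region assumption holds.

active; I_C ≈ 0.86 mA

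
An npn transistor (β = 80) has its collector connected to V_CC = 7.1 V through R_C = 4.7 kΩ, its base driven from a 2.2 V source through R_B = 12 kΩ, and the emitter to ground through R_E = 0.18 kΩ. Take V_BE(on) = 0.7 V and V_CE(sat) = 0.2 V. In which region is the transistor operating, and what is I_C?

saturation; I_C ≈ 1.4 mA

Assume active: I_B = (2.2 − 0.7)/(12 + 81×0.18) = 0.0564 mA, I_C = β·I_B = 4.51 mA.
Then V_CE = 7.1 − 4.51×4.7 − 4.57×0.18 = -14.9 V < 0.2 V — the active assumption fails.
Re-solve with V_CE = 0.2 V. KCL at the emitter: V_E/R_E = (V_BB−0.7−V_E)/R_B + (V_CC−0.2−V_E)/R_C, giving V_E = 0.272 V.
I_C = (V_CC − 0.2 − V_E)/R_C = (6.9 − 0.272)/4.7 = 1.41 mA.
Check: I_B = (1.5 − 0.272)/12 = 0.102 mA, and β·I_B = 8.19 mA > I_C, confirming saturation.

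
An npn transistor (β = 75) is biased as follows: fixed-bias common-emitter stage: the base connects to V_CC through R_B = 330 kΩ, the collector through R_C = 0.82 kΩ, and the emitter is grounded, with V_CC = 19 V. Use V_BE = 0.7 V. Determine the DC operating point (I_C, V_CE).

Base loop: V_CC = I_B·R_B + V_BE, so I_B = (19 − 0.7)/330 kΩ = 0.0555 mA.
In the active region I_C = β·I_B = 75 × 0.0555 = 4.16 mA.
Collector loop: V_CE = V_CC − I_C·R_C = 19 − 4.16×0.82 = 15.6 V.
Since V_CE = 15.6 V > V_CE(sat) ≈ 0.2 V, the transistor is in the active region as assumed.

I_C ≈ 4.2 mA, V_CE ≈ 16 V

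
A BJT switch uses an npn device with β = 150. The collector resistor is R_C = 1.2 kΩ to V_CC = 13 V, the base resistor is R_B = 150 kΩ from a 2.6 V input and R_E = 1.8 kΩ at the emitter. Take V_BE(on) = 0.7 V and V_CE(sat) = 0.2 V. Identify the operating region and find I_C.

active; I_C ≈ 0.68 mA

Assume active. Base-emitter loop: I_B = (V_BB − V_BE)/(R_B + (β+1)R_E) = (2.6 − 0.7)/(150 + 151×1.8) = 0.0045 mA.
I_C = β·I_B = 150×0.0045 = 0.676 mA.
V_CE = V_CC − I_C·R_C − I_E·R_E = 13 − 0.676×1.2 − 0.68×1.8 = 11 V > V_CE(sat), so the active-region assumption holds.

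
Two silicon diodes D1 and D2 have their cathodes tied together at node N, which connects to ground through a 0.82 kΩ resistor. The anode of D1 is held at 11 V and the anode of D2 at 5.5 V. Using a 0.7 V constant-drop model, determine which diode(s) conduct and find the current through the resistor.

Only D1 conducts; I_R ≈ 13 mA

Assume both conduct. Then node N would need to be at both 11−0.7 = 10.3 V and 5.5−0.7 = 4.8 V, which is impossible.
Assume only D1 conducts: V_N = 11 − 0.7 = 10.3 V, so I_R = 10.3/0.82 = 12.6 mA.
Check D2: its anode-to-cathode voltage is 5.5 − 10.3 = -4.8 V < 0.7 V, so it is off. The assumption is consistent.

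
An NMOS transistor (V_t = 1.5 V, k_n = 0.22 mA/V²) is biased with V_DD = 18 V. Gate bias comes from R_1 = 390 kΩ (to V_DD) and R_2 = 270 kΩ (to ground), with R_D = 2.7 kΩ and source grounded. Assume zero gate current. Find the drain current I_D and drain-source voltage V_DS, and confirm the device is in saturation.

V_G = V_DD·R_2/(R_1+R_2) = 18×270/660 = 7.36 V. With the source grounded, V_GS = V_G = 7.36 V.
Assume saturation: I_D = (k_n/2)(V_GS − V_t)² = (0.22/2)×(7.36 − 1.5)² = 0.11×5.86² = 3.78 mA.
V_DS = V_DD − I_D·R_D = 18 − 3.78×2.7 = 7.79 V.
Saturation requires V_DS ≥ V_GS − V_t = 5.86 V; 7.79 ≥ 5.86 ✓.

I_D ≈ 3.8 mA, V_DS ≈ 7.8 V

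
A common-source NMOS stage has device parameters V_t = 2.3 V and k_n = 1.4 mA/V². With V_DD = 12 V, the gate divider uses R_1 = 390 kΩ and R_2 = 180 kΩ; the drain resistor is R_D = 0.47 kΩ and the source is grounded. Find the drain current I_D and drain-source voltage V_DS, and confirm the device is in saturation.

V_G = V_DD·R_2/(R_1+R_2) = 12×180/570 = 3.79 V. With the source grounded, V_GS = V_G = 3.79 V.
Assume saturation: I_D = (k_n/2)(V_GS − V_t)² = (1.4/2)×(3.79 − 2.3)² = 0.7×1.49² = 1.55 mA.
V_DS = V_DD − I_D·R_D = 12 − 1.55×0.47 = 11.3 V.
Saturation requires V_DS ≥ V_GS − V_t = 1.49 V; 11.3 ≥ 1.49 ✓.

I_D ≈ 1.6 mA, V_DS ≈ 11 V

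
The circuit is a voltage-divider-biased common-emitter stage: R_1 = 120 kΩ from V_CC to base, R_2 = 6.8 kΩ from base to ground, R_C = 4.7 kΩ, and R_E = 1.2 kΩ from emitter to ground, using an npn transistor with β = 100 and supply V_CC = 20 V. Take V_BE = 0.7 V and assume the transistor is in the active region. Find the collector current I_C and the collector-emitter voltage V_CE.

I_C ≈ 0.29 mA, V_CE ≈ 18 V

Thevenize the base divider: V_Th = V_CC·R_2/(R_1+R_2) = 20×6.8/127 = 1.07 V, R_Th = R_1‖R_2 = 6.44 kΩ.
Base-emitter loop: V_Th = I_B·R_Th + V_BE + (β+1)I_B·R_E, so I_B = (1.07 − 0.7) / (6.44 + 101×1.2) = 0.00292 mA.
I_C = β·I_B = 100×0.00292 = 0.292 mA, and I_E = (β+1)I_B = 0.295 mA.
V_CE = V_CC − I_C·R_C − I_E·R_E = 20 − 0.292×4.7 − 0.295×1.2 = 18.3 V.
V_CE = 18.3 V > 0.2 V confirms active-region operation.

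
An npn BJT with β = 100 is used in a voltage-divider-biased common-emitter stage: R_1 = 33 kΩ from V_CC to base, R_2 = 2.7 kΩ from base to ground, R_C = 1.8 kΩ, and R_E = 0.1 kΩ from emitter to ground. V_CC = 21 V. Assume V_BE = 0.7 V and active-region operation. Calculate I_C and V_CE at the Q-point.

I_C ≈ 7.1 mA, V_CE ≈ 7.6 V

Thevenize the base divider: V_Th = V_CC·R_2/(R_1+R_2) = 21×2.7/35.7 = 1.59 V, R_Th = R_1‖R_2 = 2.5 kΩ.
Base-emitter loop: V_Th = I_B·R_Th + V_BE + (β+1)I_B·R_E, so I_B = (1.59 − 0.7) / (2.5 + 101×0.1) = 0.0705 mA.
I_C = β·I_B = 100×0.0705 = 7.05 mA, and I_E = (β+1)I_B = 7.12 mA.
V_CE = V_CC − I_C·R_C − I_E·R_E = 21 − 7.05×1.8 − 7.12×0.1 = 7.59 V.
V_CE = 7.59 V > 0.2 V confirms active-region operation.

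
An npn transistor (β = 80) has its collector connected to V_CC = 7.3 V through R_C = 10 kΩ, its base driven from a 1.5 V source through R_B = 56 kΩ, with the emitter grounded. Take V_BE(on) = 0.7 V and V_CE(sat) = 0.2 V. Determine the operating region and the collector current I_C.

saturation; I_C ≈ 0.71 mA

Assume active: I_B = (1.5 − 0.7)/56 = 0.0143 mA, giving I_C = β·I_B = 1.14 mA.
But then V_CE = 7.3 − 1.14×10 = -4.13 V < V_CE(sat) = 0.2 V — impossible in the active region.
So the transistor is saturated. With V_CE = 0.2 V, I_C = (V_CC − 0.2)/R_C = 7.1/10 = 0.71 mA.
Check: β·I_B = 1.14 mA > I_C = 0.71 mA, confirming saturation.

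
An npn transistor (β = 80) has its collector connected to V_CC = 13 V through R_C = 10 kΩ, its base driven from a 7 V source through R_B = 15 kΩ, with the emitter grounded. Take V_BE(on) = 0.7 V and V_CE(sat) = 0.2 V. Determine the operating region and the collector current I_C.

saturation; I_C ≈ 1.3 mA

Assume active: I_B = (7 − 0.7)/15 = 0.42 mA, giving I_C = β·I_B = 33.6 mA.
But then V_CE = 13 − 33.6×10 = -323 V < V_CE(sat) = 0.2 V — impossible in the active region.
So the transistor is saturated. With V_CE = 0.2 V, I_C = (V_CC − 0.2)/R_C = 12.8/10 = 1.28 mA.
Check: β·I_B = 33.6 mA > I_C = 1.28 mA, confirming saturation.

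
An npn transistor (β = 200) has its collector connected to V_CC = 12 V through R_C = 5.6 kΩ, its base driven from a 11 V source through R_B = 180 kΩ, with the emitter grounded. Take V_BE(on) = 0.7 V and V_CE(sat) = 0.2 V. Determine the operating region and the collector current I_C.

saturation; I_C ≈ 2.1 mA

Assume active: I_B = (11 − 0.7)/180 = 0.0572 mA, giving I_C = β·I_B = 11.4 mA.
But then V_CE = 12 − 11.4×5.6 = -52.1 V < V_CE(sat) = 0.2 V — impossible in the active region.
So the transistor is saturated. With V_CE = 0.2 V, I_C = (V_CC − 0.2)/R_C = 11.8/5.6 = 2.11 mA.
Check: β·I_B = 11.4 mA > I_C = 2.11 mA, confirming saturation.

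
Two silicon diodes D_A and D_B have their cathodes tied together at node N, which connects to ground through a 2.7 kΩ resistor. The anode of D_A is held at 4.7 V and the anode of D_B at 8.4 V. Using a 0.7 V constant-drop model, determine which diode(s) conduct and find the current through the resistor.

Only D_B conducts; I_R ≈ 2.9 mA

Assume both conduct. Then node N would need to be at both 4.7−0.7 = 4 V and 8.4−0.7 = 7.7 V, which is impossible.
Assume only D_B conducts: V_N = 8.4 − 0.7 = 7.7 V, so I_R = 7.7/2.7 = 2.85 mA.
Check D_A: its anode-to-cathode voltage is 4.7 − 7.7 = -3 V < 0.7 V, so it is off. The assumption is consistent.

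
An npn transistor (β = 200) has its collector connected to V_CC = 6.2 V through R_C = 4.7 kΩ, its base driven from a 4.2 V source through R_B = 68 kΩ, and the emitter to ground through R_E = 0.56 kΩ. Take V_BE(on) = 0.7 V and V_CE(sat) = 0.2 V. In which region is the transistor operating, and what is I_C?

Assume active: I_B = (4.2 − 0.7)/(68 + 201×0.56) = 0.0194 mA, I_C = β·I_B = 3.88 mA.
Then V_CE = 6.2 − 3.88×4.7 − 3.9×0.56 = -14.2 V < 0.2 V — the active assumption fails.
Re-solve with V_CE = 0.2 V. KCL at the emitter: V_E/R_E = (V_BB−0.7−V_E)/R_B + (V_CC−0.2−V_E)/R_C, giving V_E = 0.66 V.
I_C = (V_CC − 0.2 − V_E)/R_C = (6 − 0.66)/4.7 = 1.14 mA.
Check: I_B = (3.5 − 0.66)/68 = 0.0418 mA, and β·I_B = 8.35 mA > I_C, confirming saturation.

saturation; I_C ≈ 1.1 mA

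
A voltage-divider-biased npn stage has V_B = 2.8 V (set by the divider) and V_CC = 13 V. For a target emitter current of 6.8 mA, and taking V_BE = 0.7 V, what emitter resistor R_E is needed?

V_E = V_B − V_BE = 2.8 − 0.7 = 2.1 V.
R_E = V_E / I_E = 2.1 / 6.8 = 0.309 kΩ.

R_E ≈ 0.31 kΩ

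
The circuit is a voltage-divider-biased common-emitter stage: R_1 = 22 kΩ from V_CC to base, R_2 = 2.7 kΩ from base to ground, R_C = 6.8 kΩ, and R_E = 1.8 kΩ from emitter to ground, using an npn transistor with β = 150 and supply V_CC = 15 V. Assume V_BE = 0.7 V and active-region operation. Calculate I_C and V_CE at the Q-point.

I_C ≈ 0.51 mA, V_CE ≈ 11 V

Thevenize the base divider: V_Th = V_CC·R_2/(R_1+R_2) = 15×2.7/24.7 = 1.64 V, R_Th = R_1‖R_2 = 2.4 kΩ.
Base-emitter loop: V_Th = I_B·R_Th + V_BE + (β+1)I_B·R_E, so I_B = (1.64 − 0.7) / (2.4 + 151×1.8) = 0.00343 mA.
I_C = β·I_B = 150×0.00343 = 0.514 mA, and I_E = (β+1)I_B = 0.517 mA.
V_CE = V_CC − I_C·R_C − I_E·R_E = 15 − 0.514×6.8 − 0.517×1.8 = 10.6 V.
V_CE = 10.6 V > 0.2 V confirms active-region operation.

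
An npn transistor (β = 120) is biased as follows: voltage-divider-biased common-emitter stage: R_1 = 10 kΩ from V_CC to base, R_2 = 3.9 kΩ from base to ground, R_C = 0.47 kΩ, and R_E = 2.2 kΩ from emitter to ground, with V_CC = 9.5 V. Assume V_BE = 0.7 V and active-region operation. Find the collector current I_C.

Thevenize the base divider: V_Th = V_CC·R_2/(R_1+R_2) = 9.5×3.9/13.9 = 2.67 V, R_Th = R_1‖R_2 = 2.81 kΩ.
Base-emitter loop: V_Th = I_B·R_Th + V_BE + (β+1)I_B·R_E, so I_B = (2.67 − 0.7) / (2.81 + 121×2.2) = 0.00731 mA.
I_C = β·I_B = 120×0.00731 = 0.877 mA, and I_E = (β+1)I_B = 0.884 mA.
V_CE = V_CC − I_C·R_C − I_E·R_E = 9.5 − 0.877×0.47 − 0.884×2.2 = 7.14 V.
V_CE = 7.14 V > 0.2 V confirms active-region operation.

I_C ≈ 0.88 mA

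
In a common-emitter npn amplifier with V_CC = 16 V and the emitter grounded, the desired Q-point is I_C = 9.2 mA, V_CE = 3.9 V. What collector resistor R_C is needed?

R_C ≈ 1.3 kΩ

Collector loop: V_CC = I_C·R_C + V_CE.
R_C = (V_CC − V_CE)/I_C = (16 − 3.9)/9.2 = 1.32 kΩ.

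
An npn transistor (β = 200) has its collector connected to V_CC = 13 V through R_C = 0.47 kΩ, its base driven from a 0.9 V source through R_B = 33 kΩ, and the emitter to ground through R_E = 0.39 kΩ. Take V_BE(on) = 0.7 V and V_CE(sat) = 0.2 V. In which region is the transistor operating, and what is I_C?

Assume active. Base-emitter loop: I_B = (V_BB − V_BE)/(R_B + (β+1)R_E) = (0.9 − 0.7)/(33 + 201×0.39) = 0.0018 mA.
I_C = β·I_B = 200×0.0018 = 0.359 mA.
V_CE = V_CC − I_C·R_C − I_E·R_E = 13 − 0.359×0.47 − 0.361×0.39 = 12.7 V > V_CE(sat), so the active-region assumption holds.

active; I_C ≈ 0.36 mA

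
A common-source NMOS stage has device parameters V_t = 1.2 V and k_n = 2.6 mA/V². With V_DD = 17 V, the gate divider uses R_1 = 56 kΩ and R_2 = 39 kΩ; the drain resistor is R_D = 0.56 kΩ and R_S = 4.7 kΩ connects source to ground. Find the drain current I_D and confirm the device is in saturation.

V_G = V_DD·R_2/(R_1+R_2) = 17×39/95 = 6.98 V.
Assume saturation: I_D = (k_n/2)(V_GS − V_t)² with V_GS = V_G − I_D·R_S = 6.98 − 4.7·I_D.
Substituting gives 28.7·I_D² − 71.6·I_D + 43.4 = 0, with roots I_D = 1.04 or 1.45 mA.
The root I_D = 1.45 mA gives V_GS = 0.142 V ≤ V_t, so take I_D = 1.04 mA.
Then V_GS = 2.09 V and V_DS = V_DD − I_D(R_D+R_S) = 17 − 1.04×5.26 = 11.5 V.
Saturation requires V_DS ≥ V_GS − V_t = 0.894 V; 11.5 ≥ 0.894 ✓.

I_D ≈ 1 mA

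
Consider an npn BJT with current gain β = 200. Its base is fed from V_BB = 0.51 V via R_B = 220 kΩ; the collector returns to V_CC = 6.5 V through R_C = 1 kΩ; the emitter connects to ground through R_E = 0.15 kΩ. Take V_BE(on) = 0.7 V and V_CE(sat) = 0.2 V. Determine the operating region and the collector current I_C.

cutoff; I_C ≈ 0

V_BB = 0.51 V ≤ V_BE(on) = 0.7 V, so the base-emitter junction is not forward biased.
The transistor is in cutoff: I_B = I_C = 0.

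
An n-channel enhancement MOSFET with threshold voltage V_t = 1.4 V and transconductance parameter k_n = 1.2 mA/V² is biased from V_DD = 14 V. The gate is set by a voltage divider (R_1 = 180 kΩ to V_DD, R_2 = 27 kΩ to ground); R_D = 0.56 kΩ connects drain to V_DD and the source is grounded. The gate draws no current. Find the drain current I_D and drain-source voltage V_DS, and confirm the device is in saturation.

V_G = V_DD·R_2/(R_1+R_2) = 14×27/207 = 1.83 V. With the source grounded, V_GS = V_G = 1.83 V.
Assume saturation: I_D = (k_n/2)(V_GS − V_t)² = (1.2/2)×(1.83 − 1.4)² = 0.6×0.426² = 0.109 mA.
V_DS = V_DD − I_D·R_D = 14 − 0.109×0.56 = 13.9 V.
Saturation requires V_DS ≥ V_GS − V_t = 0.426 V; 13.9 ≥ 0.426 ✓.

I_D ≈ 0.11 mA, V_DS ≈ 14 V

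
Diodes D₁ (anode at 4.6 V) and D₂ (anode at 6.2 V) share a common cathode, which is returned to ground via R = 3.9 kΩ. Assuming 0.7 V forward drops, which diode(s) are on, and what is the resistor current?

Assume both conduct. Then node N would need to be at both 4.6−0.7 = 3.9 V and 6.2−0.7 = 5.5 V, which is impossible.
Assume only D₂ conducts: V_N = 6.2 − 0.7 = 5.5 V, so I_R = 5.5/3.9 = 1.41 mA.
Check D₁: its anode-to-cathode voltage is 4.6 − 5.5 = -0.9 V < 0.7 V, so it is off. The assumption is consistent.

Only D₂ conducts; I_R ≈ 1.4 mA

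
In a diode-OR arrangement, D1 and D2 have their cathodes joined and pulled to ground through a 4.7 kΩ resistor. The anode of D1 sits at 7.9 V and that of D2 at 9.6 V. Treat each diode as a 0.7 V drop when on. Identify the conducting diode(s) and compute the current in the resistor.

Assume both conduct. Then node N would need to be at both 7.9−0.7 = 7.2 V and 9.6−0.7 = 8.9 V, which is impossible.
Assume only D2 conducts: V_N = 9.6 − 0.7 = 8.9 V, so I_R = 8.9/4.7 = 1.89 mA.
Check D1: its anode-to-cathode voltage is 7.9 − 8.9 = -1 V < 0.7 V, so it is off. The assumption is consistent.

Only D2 conducts; I_R ≈ 1.9 mA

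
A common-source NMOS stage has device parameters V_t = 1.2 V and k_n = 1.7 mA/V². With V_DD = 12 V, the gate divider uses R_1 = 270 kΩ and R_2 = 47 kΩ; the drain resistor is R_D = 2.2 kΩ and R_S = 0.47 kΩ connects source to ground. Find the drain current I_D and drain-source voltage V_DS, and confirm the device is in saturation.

V_G = V_DD·R_2/(R_1+R_2) = 12×47/317 = 1.78 V.
Assume saturation: I_D = (k_n/2)(V_GS − V_t)² with V_GS = V_G − I_D·R_S = 1.78 − 0.47·I_D.
Substituting gives 0.188·I_D² − 1.46·I_D + 0.285 = 0, with roots I_D = 0.2 or 7.59 mA.
The root I_D = 7.59 mA gives V_GS = -1.79 V ≤ V_t, so take I_D = 0.2 mA.
Then V_GS = 1.69 V and V_DS = V_DD − I_D(R_D+R_S) = 12 − 0.2×2.67 = 11.5 V.
Saturation requires V_DS ≥ V_GS − V_t = 0.485 V; 11.5 ≥ 0.485 ✓.

I_D ≈ 0.2 mA, V_DS ≈ 11 V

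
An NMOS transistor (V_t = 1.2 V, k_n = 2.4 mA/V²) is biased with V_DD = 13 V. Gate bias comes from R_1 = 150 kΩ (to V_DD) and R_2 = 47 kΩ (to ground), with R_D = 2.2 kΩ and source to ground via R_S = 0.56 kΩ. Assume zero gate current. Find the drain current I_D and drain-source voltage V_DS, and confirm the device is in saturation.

V_G = V_DD·R_2/(R_1+R_2) = 13×47/197 = 3.1 V.
Assume saturation: I_D = (k_n/2)(V_GS − V_t)² with V_GS = V_G − I_D·R_S = 3.1 − 0.56·I_D.
Substituting gives 0.376·I_D² − 3.56·I_D + 4.34 = 0, with roots I_D = 1.44 or 8.01 mA.
The root I_D = 8.01 mA gives V_GS = -1.38 V ≤ V_t, so take I_D = 1.44 mA.
Then V_GS = 2.3 V and V_DS = V_DD − I_D(R_D+R_S) = 13 − 1.44×2.76 = 9.03 V.
Saturation requires V_DS ≥ V_GS − V_t = 1.1 V; 9.03 ≥ 1.1 ✓.

I_D ≈ 1.4 mA, V_DS ≈ 9 V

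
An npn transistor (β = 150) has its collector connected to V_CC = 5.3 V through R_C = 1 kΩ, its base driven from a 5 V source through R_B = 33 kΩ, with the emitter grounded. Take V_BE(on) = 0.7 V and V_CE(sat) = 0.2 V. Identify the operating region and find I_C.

Assume active: I_B = (5 − 0.7)/33 = 0.13 mA, giving I_C = β·I_B = 19.5 mA.
But then V_CE = 5.3 − 19.5×1 = -14.2 V < V_CE(sat) = 0.2 V — impossible in the active region.
So the transistor is saturated. With V_CE = 0.2 V, I_C = (V_CC − 0.2)/R_C = 5.1/1 = 5.1 mA.
Check: β·I_B = 19.5 mA > I_C = 5.1 mA, confirming saturation.

saturation; I_C ≈ 5.1 mA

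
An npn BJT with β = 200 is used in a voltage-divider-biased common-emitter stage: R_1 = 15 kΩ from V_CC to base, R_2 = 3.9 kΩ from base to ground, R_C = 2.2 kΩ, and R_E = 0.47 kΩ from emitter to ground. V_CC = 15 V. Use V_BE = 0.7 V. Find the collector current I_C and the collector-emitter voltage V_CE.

I_C ≈ 4.9 mA, V_CE ≈ 1.9 V

Thevenize the base divider: V_Th = V_CC·R_2/(R_1+R_2) = 15×3.9/18.9 = 3.1 V, R_Th = R_1‖R_2 = 3.1 kΩ.
Base-emitter loop: V_Th = I_B·R_Th + V_BE + (β+1)I_B·R_E, so I_B = (3.1 − 0.7) / (3.1 + 201×0.47) = 0.0246 mA.
I_C = β·I_B = 200×0.0246 = 4.91 mA, and I_E = (β+1)I_B = 4.93 mA.
V_CE = V_CC − I_C·R_C − I_E·R_E = 15 − 4.91×2.2 − 4.93×0.47 = 1.88 V.
V_CE = 1.88 V > 0.2 V confirms active-region operation.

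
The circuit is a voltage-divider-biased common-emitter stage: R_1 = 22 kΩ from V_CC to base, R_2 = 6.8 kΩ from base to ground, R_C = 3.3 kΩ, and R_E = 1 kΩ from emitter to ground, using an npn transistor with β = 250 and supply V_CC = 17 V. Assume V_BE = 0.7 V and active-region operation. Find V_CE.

V_CE ≈ 3.1 V

Thevenize the base divider: V_Th = V_CC·R_2/(R_1+R_2) = 17×6.8/28.8 = 4.01 V, R_Th = R_1‖R_2 = 5.19 kΩ.
Base-emitter loop: V_Th = I_B·R_Th + V_BE + (β+1)I_B·R_E, so I_B = (4.01 − 0.7) / (5.19 + 251×1) = 0.0129 mA.
I_C = β·I_B = 250×0.0129 = 3.23 mA, and I_E = (β+1)I_B = 3.25 mA.
V_CE = V_CC − I_C·R_C − I_E·R_E = 17 − 3.23×3.3 − 3.25×1 = 3.08 V.
V_CE = 3.08 V > 0.2 V confirms active-region operation.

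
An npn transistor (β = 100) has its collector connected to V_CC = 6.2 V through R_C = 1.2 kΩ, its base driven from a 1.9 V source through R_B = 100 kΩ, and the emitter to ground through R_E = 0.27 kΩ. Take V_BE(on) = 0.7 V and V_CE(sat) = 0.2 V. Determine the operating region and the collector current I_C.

Assume active. Base-emitter loop: I_B = (V_BB − V_BE)/(R_B + (β+1)R_E) = (1.9 − 0.7)/(100 + 101×0.27) = 0.00943 mA.
I_C = β·I_B = 100×0.00943 = 0.943 mA.
V_CE = V_CC − I_C·R_C − I_E·R_E = 6.2 − 0.943×1.2 − 0.952×0.27 = 4.81 V > V_CE(sat), so the active-region assumption holds.

active; I_C ≈ 0.94 mA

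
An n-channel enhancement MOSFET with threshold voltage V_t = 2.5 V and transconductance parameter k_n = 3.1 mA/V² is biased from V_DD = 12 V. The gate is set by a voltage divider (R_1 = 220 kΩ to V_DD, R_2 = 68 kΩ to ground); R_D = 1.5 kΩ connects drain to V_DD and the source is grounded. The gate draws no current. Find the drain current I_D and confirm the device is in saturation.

I_D ≈ 0.17 mA

V_G = V_DD·R_2/(R_1+R_2) = 12×68/288 = 2.83 V. With the source grounded, V_GS = V_G = 2.83 V.
Assume saturation: I_D = (k_n/2)(V_GS − V_t)² = (3.1/2)×(2.83 − 2.5)² = 1.55×0.333² = 0.172 mA.
V_DS = V_DD − I_D·R_D = 12 − 0.172×1.5 = 11.7 V.
Saturation requires V_DS ≥ V_GS − V_t = 0.333 V; 11.7 ≥ 0.333 ✓.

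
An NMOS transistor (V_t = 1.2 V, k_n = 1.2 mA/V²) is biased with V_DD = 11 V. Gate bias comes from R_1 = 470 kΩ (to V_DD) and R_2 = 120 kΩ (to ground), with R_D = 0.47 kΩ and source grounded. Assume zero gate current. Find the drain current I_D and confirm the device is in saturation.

V_G = V_DD·R_2/(R_1+R_2) = 11×120/590 = 2.24 V. With the source grounded, V_GS = V_G = 2.24 V.
Assume saturation: I_D = (k_n/2)(V_GS − V_t)² = (1.2/2)×(2.24 − 1.2)² = 0.6×1.04² = 0.646 mA.
V_DS = V_DD − I_D·R_D = 11 − 0.646×0.47 = 10.7 V.
Saturation requires V_DS ≥ V_GS − V_t = 1.04 V; 10.7 ≥ 1.04 ✓.

I_D ≈ 0.65 mA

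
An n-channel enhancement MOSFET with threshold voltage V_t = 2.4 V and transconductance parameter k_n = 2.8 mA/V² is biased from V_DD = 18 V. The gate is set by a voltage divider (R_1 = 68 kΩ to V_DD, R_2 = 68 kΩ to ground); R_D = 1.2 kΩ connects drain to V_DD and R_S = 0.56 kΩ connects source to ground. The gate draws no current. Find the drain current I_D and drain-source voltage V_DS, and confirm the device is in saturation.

I_D ≈ 7.6 mA, V_DS ≈ 4.6 V

V_G = V_DD·R_2/(R_1+R_2) = 18×68/136 = 9 V.
Assume saturation: I_D = (k_n/2)(V_GS − V_t)² with V_GS = V_G − I_D·R_S = 9 − 0.56·I_D.
Substituting gives 0.439·I_D² − 11.3·I_D + 61 = 0, with roots I_D = 7.62 or 18.2 mA.
The root I_D = 18.2 mA gives V_GS = -1.21 V ≤ V_t, so take I_D = 7.62 mA.
Then V_GS = 4.73 V and V_DS = V_DD − I_D(R_D+R_S) = 18 − 7.62×1.76 = 4.59 V.
Saturation requires V_DS ≥ V_GS − V_t = 2.33 V; 4.59 ≥ 2.33 ✓.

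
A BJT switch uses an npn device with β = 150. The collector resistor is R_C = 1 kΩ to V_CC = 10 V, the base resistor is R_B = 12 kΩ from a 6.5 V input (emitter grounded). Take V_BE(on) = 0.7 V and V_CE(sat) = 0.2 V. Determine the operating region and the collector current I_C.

saturation; I_C ≈ 9.8 mA

Assume active: I_B = (6.5 − 0.7)/12 = 0.483 mA, giving I_C = β·I_B = 72.5 mA.
But then V_CE = 10 − 72.5×1 = -62.5 V < V_CE(sat) = 0.2 V — impossible in the active region.
So the transistor is saturated. With V_CE = 0.2 V, I_C = (V_CC − 0.2)/R_C = 9.8/1 = 9.8 mA.
Check: β·I_B = 72.5 mA > I_C = 9.8 mA, confirming saturation.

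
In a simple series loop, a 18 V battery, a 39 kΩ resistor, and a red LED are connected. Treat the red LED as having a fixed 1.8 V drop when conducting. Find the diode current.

I ≈ 0.42 mA

KVL around the loop: 18 = V_D + I·R = 1.8 + I × 39 kΩ.
So I = (18 − 1.8) / 39 kΩ = 16.2 / 39 = 0.415 mA.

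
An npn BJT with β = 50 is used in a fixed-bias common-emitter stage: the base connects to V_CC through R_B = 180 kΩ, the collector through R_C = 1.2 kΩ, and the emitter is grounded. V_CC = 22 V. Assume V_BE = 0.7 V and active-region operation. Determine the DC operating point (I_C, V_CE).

Base loop: V_CC = I_B·R_B + V_BE, so I_B = (22 − 0.7)/180 kΩ = 0.118 mA.
In the active region I_C = β·I_B = 50 × 0.118 = 5.92 mA.
Collector loop: V_CE = V_CC − I_C·R_C = 22 − 5.92×1.2 = 14.9 V.
Since V_CE = 14.9 V > V_CE(sat) ≈ 0.2 V, the transistor is in the active region as assumed.

I_C ≈ 5.9 mA, V_CE ≈ 15 V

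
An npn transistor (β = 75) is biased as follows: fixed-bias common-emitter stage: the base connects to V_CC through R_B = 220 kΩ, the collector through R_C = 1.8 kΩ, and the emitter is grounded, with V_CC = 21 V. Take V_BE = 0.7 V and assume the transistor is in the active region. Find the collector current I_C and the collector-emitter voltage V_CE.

Base loop: V_CC = I_B·R_B + V_BE, so I_B = (21 − 0.7)/220 kΩ = 0.0923 mA.
In the active region I_C = β·I_B = 75 × 0.0923 = 6.92 mA.
Collector loop: V_CE = V_CC − I_C·R_C = 21 − 6.92×1.8 = 8.54 V.
Since V_CE = 8.54 V > V_CE(sat) ≈ 0.2 V, the transistor is in the active region as assumed.

I_C ≈ 6.9 mA, V_CE ≈ 8.5 V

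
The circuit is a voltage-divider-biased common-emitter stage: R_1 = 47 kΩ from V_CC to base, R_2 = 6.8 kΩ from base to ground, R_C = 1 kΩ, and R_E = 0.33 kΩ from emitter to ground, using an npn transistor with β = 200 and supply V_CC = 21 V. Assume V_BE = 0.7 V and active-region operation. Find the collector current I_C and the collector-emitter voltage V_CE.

Thevenize the base divider: V_Th = V_CC·R_2/(R_1+R_2) = 21×6.8/53.8 = 2.65 V, R_Th = R_1‖R_2 = 5.94 kΩ.
Base-emitter loop: V_Th = I_B·R_Th + V_BE + (β+1)I_B·R_E, so I_B = (2.65 − 0.7) / (5.94 + 201×0.33) = 0.027 mA.
I_C = β·I_B = 200×0.027 = 5.41 mA, and I_E = (β+1)I_B = 5.44 mA.
V_CE = V_CC − I_C·R_C − I_E·R_E = 21 − 5.41×1 − 5.44×0.33 = 13.8 V.
V_CE = 13.8 V > 0.2 V confirms active-region operation.

I_C ≈ 5.4 mA, V_CE ≈ 14 V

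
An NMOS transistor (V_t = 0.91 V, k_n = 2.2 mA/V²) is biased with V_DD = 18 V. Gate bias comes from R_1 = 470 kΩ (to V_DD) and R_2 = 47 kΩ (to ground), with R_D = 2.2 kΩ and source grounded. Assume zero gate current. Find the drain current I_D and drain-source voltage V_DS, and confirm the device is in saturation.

I_D ≈ 0.58 mA, V_DS ≈ 17 V

V_G = V_DD·R_2/(R_1+R_2) = 18×47/517 = 1.64 V. With the source grounded, V_GS = V_G = 1.64 V.
Assume saturation: I_D = (k_n/2)(V_GS − V_t)² = (2.2/2)×(1.64 − 0.91)² = 1.1×0.726² = 0.58 mA.
V_DS = V_DD − I_D·R_D = 18 − 0.58×2.2 = 16.7 V.
Saturation requires V_DS ≥ V_GS − V_t = 0.726 V; 16.7 ≥ 0.726 ✓.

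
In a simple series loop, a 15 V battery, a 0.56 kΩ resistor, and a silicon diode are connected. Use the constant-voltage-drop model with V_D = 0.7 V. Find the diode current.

KVL around the loop: 15 = V_D + I·R = 0.7 + I × 0.56 kΩ.
So I = (15 − 0.7) / 0.56 kΩ = 14.3 / 0.56 = 25.5 mA.

I ≈ 26 mA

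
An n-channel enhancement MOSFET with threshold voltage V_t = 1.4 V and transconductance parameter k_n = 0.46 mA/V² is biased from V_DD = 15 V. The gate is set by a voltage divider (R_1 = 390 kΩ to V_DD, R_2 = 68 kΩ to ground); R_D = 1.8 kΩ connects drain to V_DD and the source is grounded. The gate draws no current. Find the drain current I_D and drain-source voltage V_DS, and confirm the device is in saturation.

V_G = V_DD·R_2/(R_1+R_2) = 15×68/458 = 2.23 V. With the source grounded, V_GS = V_G = 2.23 V.
Assume saturation: I_D = (k_n/2)(V_GS − V_t)² = (0.46/2)×(2.23 − 1.4)² = 0.23×0.827² = 0.157 mA.
V_DS = V_DD − I_D·R_D = 15 − 0.157×1.8 = 14.7 V.
Saturation requires V_DS ≥ V_GS − V_t = 0.827 V; 14.7 ≥ 0.827 ✓.

I_D ≈ 0.16 mA, V_DS ≈ 15 V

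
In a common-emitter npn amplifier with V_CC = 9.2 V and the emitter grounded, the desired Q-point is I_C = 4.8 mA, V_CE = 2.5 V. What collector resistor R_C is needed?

R_C ≈ 1.4 kΩ

Collector loop: V_CC = I_C·R_C + V_CE.
R_C = (V_CC − V_CE)/I_C = (9.2 − 2.5)/4.8 = 1.4 kΩ.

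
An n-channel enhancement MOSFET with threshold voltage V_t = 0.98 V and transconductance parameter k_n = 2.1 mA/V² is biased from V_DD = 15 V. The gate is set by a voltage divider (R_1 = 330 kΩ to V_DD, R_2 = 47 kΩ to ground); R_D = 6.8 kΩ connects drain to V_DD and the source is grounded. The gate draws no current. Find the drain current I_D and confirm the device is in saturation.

V_G = V_DD·R_2/(R_1+R_2) = 15×47/377 = 1.87 V. With the source grounded, V_GS = V_G = 1.87 V.
Assume saturation: I_D = (k_n/2)(V_GS − V_t)² = (2.1/2)×(1.87 − 0.98)² = 1.05×0.89² = 0.832 mA.
V_DS = V_DD − I_D·R_D = 15 − 0.832×6.8 = 9.34 V.
Saturation requires V_DS ≥ V_GS − V_t = 0.89 V; 9.34 ≥ 0.89 ✓.

I_D ≈ 0.83 mA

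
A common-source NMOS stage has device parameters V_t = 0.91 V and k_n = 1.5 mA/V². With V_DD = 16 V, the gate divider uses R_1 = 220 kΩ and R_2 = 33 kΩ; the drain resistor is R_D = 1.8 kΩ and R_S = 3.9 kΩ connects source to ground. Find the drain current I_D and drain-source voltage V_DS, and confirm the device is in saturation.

V_G = V_DD·R_2/(R_1+R_2) = 16×33/253 = 2.09 V.
Assume saturation: I_D = (k_n/2)(V_GS − V_t)² with V_GS = V_G − I_D·R_S = 2.09 − 3.9·I_D.
Substituting gives 11.4·I_D² − 7.89·I_D + 1.04 = 0, with roots I_D = 0.177 or 0.514 mA.
The root I_D = 0.514 mA gives V_GS = 0.0821 V ≤ V_t, so take I_D = 0.177 mA.
Then V_GS = 1.4 V and V_DS = V_DD − I_D(R_D+R_S) = 16 − 0.177×5.7 = 15 V.
Saturation requires V_DS ≥ V_GS − V_t = 0.486 V; 15 ≥ 0.486 ✓.

I_D ≈ 0.18 mA, V_DS ≈ 15 V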